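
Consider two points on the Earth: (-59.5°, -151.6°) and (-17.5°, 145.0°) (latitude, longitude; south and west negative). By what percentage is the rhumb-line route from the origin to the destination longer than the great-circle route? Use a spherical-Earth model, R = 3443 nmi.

2.3%

Great circle: σ = 1.0749 rad → d_gc = Rσ = 3700.8 nmi
Rhumb: Δφ = +0.7330, Δλ = -1.1065, Δψ = +0.9893, q = Δφ/Δψ = 0.7409 → d_rh = R√(Δφ²+q²Δλ²) = 3786.6 nmi
Excess = (3786.6 − 3700.8) / 3700.8 = 85.8 / 3700.8 = 2.32% ≈ 2.3%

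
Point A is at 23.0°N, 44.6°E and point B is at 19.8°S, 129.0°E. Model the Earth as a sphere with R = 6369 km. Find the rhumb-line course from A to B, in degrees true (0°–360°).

117.5°

Δψ = ln[tan(π/4+φ₂/2)/tan(π/4+φ₁/2)] = -0.7653
Δλ = +1.4731 rad (taken the short way round)
course = atan2(Δλ, Δψ) = 117.45°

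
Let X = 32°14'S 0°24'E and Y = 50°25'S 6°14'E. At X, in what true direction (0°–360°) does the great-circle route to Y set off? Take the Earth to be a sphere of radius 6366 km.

θ = atan2( sin Δλ·cos φ₂ ,  cos φ₁ sin φ₂ − sin φ₁ cos φ₂ cos Δλ )
  = atan2(+0.0648, -0.3138) = 168.34°

168.3°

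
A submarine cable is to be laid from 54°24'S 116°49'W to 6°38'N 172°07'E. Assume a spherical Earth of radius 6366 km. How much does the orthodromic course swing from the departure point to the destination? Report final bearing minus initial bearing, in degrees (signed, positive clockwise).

+37.1°

At departure: θ₁ = atan2(sin Δλ cos φ₂, cos φ₁ sin φ₂ − sin φ₁ cos φ₂ cos Δλ) = 289.31°
At arrival: θ₂ = atan2(sin Δλ cos φ₁, −cos φ₂ sin φ₁ + sin φ₂ cos φ₁ cos Δλ) = 326.42°
Δθ = θ₂ − θ₁ = +37.1°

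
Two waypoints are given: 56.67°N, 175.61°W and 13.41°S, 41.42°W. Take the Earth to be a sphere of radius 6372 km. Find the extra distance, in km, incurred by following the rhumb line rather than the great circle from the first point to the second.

Great circle: cos σ = sin φ₁ sin φ₂ + cos φ₁ cos φ₂ cos Δλ,  σ = 2.1728 rad → d_gc = 13845.3 km
Rhumb line: Δψ = -1.4424, q = Δφ/Δψ = 0.8480, d_rh = R√(Δφ²+q²Δλ²) = 14862.6 km
Excess = 14862.6 − 13845.3 = 1017.3 ≈ 1017 km

1017 km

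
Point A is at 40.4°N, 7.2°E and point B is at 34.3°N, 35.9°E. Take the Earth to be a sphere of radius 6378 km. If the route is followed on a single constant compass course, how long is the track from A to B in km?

2626 km

Δψ = ln[tan(π/4+φ₂/2)/tan(π/4+φ₁/2)] = -0.1341;  Δφ = -0.1065 rad,  Δλ = +0.5009 rad
q = Δφ/Δψ = 0.7941
d = R·√(Δφ² + q²Δλ²) = 6378·0.41179 = 2626 km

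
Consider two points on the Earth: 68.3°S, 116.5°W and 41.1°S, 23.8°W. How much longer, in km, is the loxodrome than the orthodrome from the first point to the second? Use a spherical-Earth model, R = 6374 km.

495 km

Great circle: cos σ = sin φ₁ sin φ₂ + cos φ₁ cos φ₂ cos Δλ,  σ = 0.9302 rad → d_gc = 5929.17 km
Rhumb line: Δψ = +0.8638, q = Δφ/Δψ = 0.5496, d_rh = R√(Δφ²+q²Δλ²) = 6424.65 km
Excess = 6424.65 − 5929.17 = 495.48 ≈ 495 km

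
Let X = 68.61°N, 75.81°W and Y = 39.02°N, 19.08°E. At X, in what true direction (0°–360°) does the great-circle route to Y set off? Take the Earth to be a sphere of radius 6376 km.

69.4°

N = sin Δλ·cos φ₂ = +0.7741;  D = cos φ₁ sin φ₂ − sin φ₁ cos φ₂ cos Δλ = +0.2913
initial course = atan2(N, D) = 69.38°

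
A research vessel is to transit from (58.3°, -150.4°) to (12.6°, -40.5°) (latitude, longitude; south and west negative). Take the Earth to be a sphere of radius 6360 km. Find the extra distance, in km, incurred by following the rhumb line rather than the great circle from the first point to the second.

Great circle: cos σ = sin φ₁ sin φ₂ + cos φ₁ cos φ₂ cos Δλ,  σ = 1.5597 rad → d_gc = 9920.0 km
Rhumb line: Δψ = -1.0374, q = Δφ/Δψ = 0.7689, d_rh = R√(Δφ²+q²Δλ²) = 10663.6 km
Excess = 10663.6 − 9920.0 = 743.6 ≈ 744 km

744 km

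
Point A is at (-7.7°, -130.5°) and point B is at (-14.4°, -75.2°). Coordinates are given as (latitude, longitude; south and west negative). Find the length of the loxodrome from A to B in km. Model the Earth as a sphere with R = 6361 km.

6068 km

Δψ = ln[tan(π/4+φ₂/2)/tan(π/4+φ₁/2)] = -0.1192;  Δφ = -0.1169 rad,  Δλ = +0.9652 rad
q = Δφ/Δψ = 0.9809
d = R·√(Δφ² + q²Δλ²) = 6361·0.95389 = 6068 km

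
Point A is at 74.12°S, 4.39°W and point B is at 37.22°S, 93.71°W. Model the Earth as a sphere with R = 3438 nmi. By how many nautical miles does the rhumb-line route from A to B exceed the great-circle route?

Great circle: cos σ = sin φ₁ sin φ₂ + cos φ₁ cos φ₂ cos Δλ,  σ = 0.9467 rad → d_gc = 3254.69 nmi
Rhumb line: Δψ = +1.2691, q = Δφ/Δψ = 0.5075, d_rh = R√(Δφ²+q²Δλ²) = 3507.16 nmi
Excess = 3507.16 − 3254.69 = 252.47 ≈ 252 nmi

252 nmi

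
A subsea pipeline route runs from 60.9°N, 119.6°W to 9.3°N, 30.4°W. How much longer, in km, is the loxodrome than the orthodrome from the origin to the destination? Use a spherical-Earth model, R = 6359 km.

407 km

Great circle: cos σ = sin φ₁ sin φ₂ + cos φ₁ cos φ₂ cos Δλ,  σ = 1.4223 rad → d_gc = 9044.7 km
Rhumb line: Δψ = -1.1858, q = Δφ/Δψ = 0.7595, d_rh = R√(Δφ²+q²Δλ²) = 9451.5 km
Excess = 9451.5 − 9044.7 = 406.8 ≈ 407 km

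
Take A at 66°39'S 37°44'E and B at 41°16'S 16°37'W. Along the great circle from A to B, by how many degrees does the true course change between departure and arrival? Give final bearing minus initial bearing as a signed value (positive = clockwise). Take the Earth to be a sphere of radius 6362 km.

At departure: θ₁ = atan2(sin Δλ cos φ₂, cos φ₁ sin φ₂ − sin φ₁ cos φ₂ cos Δλ) = 282.98°
At arrival: θ₂ = atan2(sin Δλ cos φ₁, −cos φ₂ sin φ₁ + sin φ₂ cos φ₁ cos Δλ) = 329.08°
Δθ = θ₂ − θ₁ = +46.1°

+46.1°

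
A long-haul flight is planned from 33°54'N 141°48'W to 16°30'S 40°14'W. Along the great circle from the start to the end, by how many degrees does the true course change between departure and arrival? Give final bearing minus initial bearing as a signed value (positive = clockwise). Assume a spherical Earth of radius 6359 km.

+23.2°

Initial bearing θ₁ = atan2(sin Δλ cos φ₂, cos φ₁ sin φ₂ − sin φ₁ cos φ₂ cos Δλ) = 97.79°
Final bearing θ₂ = (initial bearing from the destination back to the start) + 180° = 120.94°
Δθ = θ₂ − θ₁ = +23.2°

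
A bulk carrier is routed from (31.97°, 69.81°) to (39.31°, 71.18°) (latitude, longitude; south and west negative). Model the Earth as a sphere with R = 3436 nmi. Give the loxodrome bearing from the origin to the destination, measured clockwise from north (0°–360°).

8.6°

Δψ = ln[tan(π/4+φ₂/2)/tan(π/4+φ₁/2)] = +0.1579
Δλ = +0.0239 rad (taken the short way round)
course = atan2(Δλ, Δψ) = 8.61°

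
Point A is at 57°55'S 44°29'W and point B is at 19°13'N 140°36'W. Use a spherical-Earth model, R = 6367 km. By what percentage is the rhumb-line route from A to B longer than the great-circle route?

Great circle: σ = 1.9096 rad → d_gc = Rσ = 12158.1 km
Rhumb: Δφ = +1.3462, Δλ = -1.6776, Δψ = +1.5883, q = Δφ/Δψ = 0.8476 → d_rh = R√(Δφ²+q²Δλ²) = 12467.2 km
Excess = (12467.2 − 12158.1) / 12158.1 = 309.1 / 12158.1 = 2.54% ≈ 2.5%

2.5%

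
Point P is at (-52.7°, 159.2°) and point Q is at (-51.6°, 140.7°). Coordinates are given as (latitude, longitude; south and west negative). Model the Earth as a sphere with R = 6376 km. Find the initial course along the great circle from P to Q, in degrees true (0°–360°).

268.2°

N = sin Δλ·cos φ₂ = -0.1971;  D = cos φ₁ sin φ₂ − sin φ₁ cos φ₂ cos Δλ = -0.0063
initial course = atan2(N, D) = 268.16°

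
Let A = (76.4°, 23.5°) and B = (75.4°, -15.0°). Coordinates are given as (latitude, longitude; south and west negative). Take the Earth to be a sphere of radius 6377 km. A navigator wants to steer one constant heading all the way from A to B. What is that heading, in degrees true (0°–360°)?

Meridional parts: M(φ₁)=+2.1266, M(φ₂)=+2.0549 → ΔM = -0.0717;  Δλ = -0.6720 rad
tan C = Δλ / ΔM = +9.3753 → C = 263.91°

263.9°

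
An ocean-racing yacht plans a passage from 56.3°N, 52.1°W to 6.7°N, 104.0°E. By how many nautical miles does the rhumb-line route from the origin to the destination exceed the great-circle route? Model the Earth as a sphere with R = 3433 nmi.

Great circle: cos σ = sin φ₁ sin φ₂ + cos φ₁ cos φ₂ cos Δλ,  σ = 1.9897 rad → d_gc = 6830.6 nmi
Rhumb line: Δψ = -1.0772, q = Δφ/Δψ = 0.8036, d_rh = R√(Δφ²+q²Δλ²) = 8082.4 nmi
Excess = 8082.4 − 6830.6 = 1251.8 ≈ 1252 nmi

1252 nmi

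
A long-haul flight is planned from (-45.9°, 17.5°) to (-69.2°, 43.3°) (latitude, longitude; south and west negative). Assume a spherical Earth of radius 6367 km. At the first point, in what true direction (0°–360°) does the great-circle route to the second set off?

159.8°

θ = atan2( sin Δλ·cos φ₂ ,  cos φ₁ sin φ₂ − sin φ₁ cos φ₂ cos Δλ )
  = atan2(+0.1546, -0.4210) = 159.84°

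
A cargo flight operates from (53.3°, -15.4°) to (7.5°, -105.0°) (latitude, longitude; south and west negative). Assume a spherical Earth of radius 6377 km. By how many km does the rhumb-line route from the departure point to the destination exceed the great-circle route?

Great circle: cos σ = sin φ₁ sin φ₂ + cos φ₁ cos φ₂ cos Δλ,  σ = 1.4618 rad → d_gc = 9321.84 km
Rhumb line: Δψ = -0.9723, q = Δφ/Δψ = 0.8221, d_rh = R√(Δφ²+q²Δλ²) = 9654.26 km
Excess = 9654.26 − 9321.84 = 332.42 ≈ 332 km

332 km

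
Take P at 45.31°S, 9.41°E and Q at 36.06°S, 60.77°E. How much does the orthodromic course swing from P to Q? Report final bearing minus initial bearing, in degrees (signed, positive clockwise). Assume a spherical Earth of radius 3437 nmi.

At departure: θ₁ = atan2(sin Δλ cos φ₂, cos φ₁ sin φ₂ − sin φ₁ cos φ₂ cos Δλ) = 94.99°
At arrival: θ₂ = atan2(sin Δλ cos φ₁, −cos φ₂ sin φ₁ + sin φ₂ cos φ₁ cos Δλ) = 60.07°
Δθ = θ₂ − θ₁ = -34.9°

-34.9°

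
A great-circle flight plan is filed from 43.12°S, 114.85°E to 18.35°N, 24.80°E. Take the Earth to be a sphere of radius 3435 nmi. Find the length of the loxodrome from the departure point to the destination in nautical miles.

Rhumb course C = atan2(Δλ, Δψ) with Δψ = ln[tan(π/4+φ₂/2)/tan(π/4+φ₁/2)] = +1.1616, Δλ = -1.5717 → C = 306.47°
d = R·|Δφ| / |cos C| = 3435·1.07285 / 0.59437 = 6200 nmi

6200 nmi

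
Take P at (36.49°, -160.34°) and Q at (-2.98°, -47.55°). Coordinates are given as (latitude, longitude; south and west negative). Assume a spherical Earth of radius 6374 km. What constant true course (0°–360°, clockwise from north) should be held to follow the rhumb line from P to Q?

110.5°

Δψ = ln[tan(π/4+φ₂/2)/tan(π/4+φ₁/2)] = -0.7369
Δλ = +1.9686 rad (taken the short way round)
course = atan2(Δλ, Δψ) = 110.52°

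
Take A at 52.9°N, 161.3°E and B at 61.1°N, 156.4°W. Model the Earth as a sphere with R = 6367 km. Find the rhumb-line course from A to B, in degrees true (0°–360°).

Meridional parts: M(φ₁)=+1.0919, M(φ₂)=+1.3560 → ΔM = +0.2641;  Δλ = +0.7383 rad
tan C = Δλ / ΔM = +2.7957 → C = 70.32°

70.3°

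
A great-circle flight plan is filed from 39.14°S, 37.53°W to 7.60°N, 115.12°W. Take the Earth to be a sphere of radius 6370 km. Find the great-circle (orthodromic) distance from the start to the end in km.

9485 km

cos σ = sin φ₁ sin φ₂ + cos φ₁ cos φ₂ cos Δλ
      = sin(-39.14°)sin(7.60°) + cos(-39.14°)cos(7.60°)cos(-77.59°) = 0.0817
σ = 85.312° → d = Rσ = 6370·1.48897 = 9485 km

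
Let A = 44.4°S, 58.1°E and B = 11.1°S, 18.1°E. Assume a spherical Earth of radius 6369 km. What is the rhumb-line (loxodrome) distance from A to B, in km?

5339 km

Δψ = ln[tan(π/4+φ₂/2)/tan(π/4+φ₁/2)] = +0.6717;  Δφ = +0.5812 rad,  Δλ = -0.6981 rad
q = Δφ/Δψ = 0.8653
d = R·√(Δφ² + q²Δλ²) = 6369·0.83827 = 5339 km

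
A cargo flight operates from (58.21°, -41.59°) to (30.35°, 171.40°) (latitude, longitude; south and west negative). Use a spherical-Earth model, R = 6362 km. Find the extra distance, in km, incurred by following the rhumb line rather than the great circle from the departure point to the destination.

Great circle: cos σ = sin φ₁ sin φ₂ + cos φ₁ cos φ₂ cos Δλ,  σ = 1.5226 rad → d_gc = 9686.8 km
Rhumb line: Δψ = -0.6997, q = Δφ/Δψ = 0.6949, d_rh = R√(Δφ²+q²Δλ²) = 11757.8 km
Excess = 11757.8 − 9686.8 = 2071.0 ≈ 2071 km

2071 km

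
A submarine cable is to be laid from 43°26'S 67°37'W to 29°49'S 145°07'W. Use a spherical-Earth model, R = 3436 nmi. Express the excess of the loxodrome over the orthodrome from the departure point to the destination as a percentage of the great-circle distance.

3.2%

Great circle: σ = 1.0722 rad → d_gc = Rσ = 3684.0 nmi
Rhumb: Δφ = +0.2377, Δλ = -1.3526, Δψ = +0.2976, q = Δφ/Δψ = 0.7986 → d_rh = R√(Δφ²+q²Δλ²) = 3800.2 nmi
Excess = (3800.2 − 3684.0) / 3684.0 = 116.2 / 3684.0 = 3.154% ≈ 3.2%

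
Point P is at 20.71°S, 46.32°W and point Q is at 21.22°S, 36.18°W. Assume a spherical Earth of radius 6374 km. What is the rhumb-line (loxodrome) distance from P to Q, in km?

1055 km

Δψ = ln[tan(π/4+φ₂/2)/tan(π/4+φ₁/2)] = -0.0095;  Δφ = -0.0089 rad,  Δλ = +0.1770 rad
q = Δφ/Δψ = 0.9338
d = R·√(Δφ² + q²Δλ²) = 6374·0.16550 = 1055 km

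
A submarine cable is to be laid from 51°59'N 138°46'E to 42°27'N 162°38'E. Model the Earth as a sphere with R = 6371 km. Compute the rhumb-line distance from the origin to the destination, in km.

Rhumb course C = atan2(Δλ, Δψ) with Δψ = ln[tan(π/4+φ₂/2)/tan(π/4+φ₁/2)] = -0.2459, Δλ = +0.4166 → C = 120.56°
d = R·|Δφ| / |cos C| = 6371·0.16639 / 0.50838 = 2085 km

2085 km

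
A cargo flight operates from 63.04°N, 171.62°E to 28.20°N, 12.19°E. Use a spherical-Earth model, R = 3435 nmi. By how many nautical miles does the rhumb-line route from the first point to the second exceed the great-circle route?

Great circle: cos σ = sin φ₁ sin φ₂ + cos φ₁ cos φ₂ cos Δλ,  σ = 1.5237 rad → d_gc = 5233.8 nmi
Rhumb line: Δψ = -0.9150, q = Δφ/Δψ = 0.6646, d_rh = R√(Δφ²+q²Δλ²) = 6686.7 nmi
Excess = 6686.7 − 5233.8 = 1452.9 ≈ 1453 nmi

1453 nmi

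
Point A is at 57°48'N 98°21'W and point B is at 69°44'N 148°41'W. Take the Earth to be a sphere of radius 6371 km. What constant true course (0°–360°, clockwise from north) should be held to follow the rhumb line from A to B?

Δψ = ln[tan(π/4+φ₂/2)/tan(π/4+φ₁/2)] = +0.4793
Δλ = -0.8785 rad (taken the short way round)
course = atan2(Δλ, Δψ) = 298.62°

298.6°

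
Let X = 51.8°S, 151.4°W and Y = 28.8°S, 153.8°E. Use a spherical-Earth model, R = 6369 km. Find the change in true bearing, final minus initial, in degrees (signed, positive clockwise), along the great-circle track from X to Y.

Initial bearing θ₁ = atan2(sin Δλ cos φ₂, cos φ₁ sin φ₂ − sin φ₁ cos φ₂ cos Δλ) = 277.87°
Final bearing θ₂ = (initial bearing from the destination back to the start) + 180° = 315.65°
Δθ = θ₂ − θ₁ = +37.8°

+37.8°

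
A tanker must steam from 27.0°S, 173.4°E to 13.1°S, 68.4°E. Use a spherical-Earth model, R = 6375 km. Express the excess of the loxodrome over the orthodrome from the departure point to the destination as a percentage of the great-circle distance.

2.4%

Great circle: σ = 1.6928 rad → d_gc = Rσ = 10791.7 km
Rhumb: Δφ = +0.2426, Δλ = -1.8326, Δψ = +0.2591, q = Δφ/Δψ = 0.9365 → d_rh = R√(Δφ²+q²Δλ²) = 11049.4 km
Excess = (11049.4 − 10791.7) / 10791.7 = 257.7 / 10791.7 = 2.39% ≈ 2.4%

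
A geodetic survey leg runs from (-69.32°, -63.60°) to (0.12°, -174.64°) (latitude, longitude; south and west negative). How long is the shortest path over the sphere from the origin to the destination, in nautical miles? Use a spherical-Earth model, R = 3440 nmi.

Haversine: a = sin²(Δφ/2)+cos φ₁ cos φ₂ sin²(Δλ/2) = 0.56437;  σ = 2·atan2(√a,√(1−a))
σ = 97.397° → d = Rσ = 3440·1.69990 = 5848 nmi

5848 nmi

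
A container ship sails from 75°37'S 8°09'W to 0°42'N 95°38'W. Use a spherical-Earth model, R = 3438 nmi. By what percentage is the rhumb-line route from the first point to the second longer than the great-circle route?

5.1%

Great circle: σ = 1.5717 rad → d_gc = Rσ = 5403.6 nmi
Rhumb: Δφ = +1.3320, Δλ = -1.5269, Δψ = +2.0823, q = Δφ/Δψ = 0.6397 → d_rh = R√(Δφ²+q²Δλ²) = 5678.6 nmi
Excess = (5678.6 − 5403.6) / 5403.6 = 275.0 / 5403.6 = 5.09% ≈ 5.1%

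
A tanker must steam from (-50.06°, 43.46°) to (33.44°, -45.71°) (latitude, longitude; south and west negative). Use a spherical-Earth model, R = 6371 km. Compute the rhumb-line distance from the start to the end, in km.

12829 km

Δψ = ln[tan(π/4+φ₂/2)/tan(π/4+φ₁/2)] = +1.6322;  Δφ = +1.4573 rad,  Δλ = -1.5563 rad
q = Δφ/Δψ = 0.8929
d = R·√(Δφ² + q²Δλ²) = 6371·2.01365 = 12829 km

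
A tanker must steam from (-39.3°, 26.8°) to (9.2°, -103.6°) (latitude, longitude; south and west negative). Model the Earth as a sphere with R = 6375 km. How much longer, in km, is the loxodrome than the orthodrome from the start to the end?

471 km

Great circle: cos σ = sin φ₁ sin φ₂ + cos φ₁ cos φ₂ cos Δλ,  σ = 2.2097 rad → d_gc = 14087.2 km
Rhumb line: Δψ = +0.9083, q = Δφ/Δψ = 0.9319, d_rh = R√(Δφ²+q²Δλ²) = 14558.5 km
Excess = 14558.5 − 14087.2 = 471.3 ≈ 471 km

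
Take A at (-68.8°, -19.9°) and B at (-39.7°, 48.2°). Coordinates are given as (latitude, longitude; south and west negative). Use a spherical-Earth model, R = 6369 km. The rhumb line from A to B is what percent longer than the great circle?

Great circle: σ = 0.7964 rad → d_gc = Rσ = 5072.0 km
Rhumb: Δφ = +0.5079, Δλ = +1.1886, Δψ = +0.9198, q = Δφ/Δψ = 0.5522 → d_rh = R√(Δφ²+q²Δλ²) = 5285.5 km
Excess = (5285.5 − 5072.0) / 5072.0 = 213.5 / 5072.0 = 4.21% ≈ 4.2%

4.2%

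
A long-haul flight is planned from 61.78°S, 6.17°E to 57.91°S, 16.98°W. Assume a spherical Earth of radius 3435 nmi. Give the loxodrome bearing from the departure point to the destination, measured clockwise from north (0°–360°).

288.4°

Meridional parts: M(φ₁)=-1.3808, M(φ₂)=-1.2462 → ΔM = +0.1346;  Δλ = -0.4040 rad
tan C = Δλ / ΔM = -3.0010 → C = 288.43°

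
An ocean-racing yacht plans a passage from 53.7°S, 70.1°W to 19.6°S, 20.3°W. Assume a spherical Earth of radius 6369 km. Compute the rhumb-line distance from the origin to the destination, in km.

Δψ = ln[tan(π/4+φ₂/2)/tan(π/4+φ₁/2)] = +0.7663;  Δφ = +0.5952 rad,  Δλ = +0.8692 rad
q = Δφ/Δψ = 0.7766
d = R·√(Δφ² + q²Δλ²) = 6369·0.89992 = 5732 km

5732 km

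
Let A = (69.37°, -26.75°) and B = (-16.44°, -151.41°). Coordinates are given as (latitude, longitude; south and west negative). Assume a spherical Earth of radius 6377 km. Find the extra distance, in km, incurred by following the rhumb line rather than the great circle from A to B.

1089 km

Great circle: cos σ = sin φ₁ sin φ₂ + cos φ₁ cos φ₂ cos Δλ,  σ = 2.0455 rad → d_gc = 13043.9 km
Rhumb line: Δψ = -1.9947, q = Δφ/Δψ = 0.7508, d_rh = R√(Δφ²+q²Δλ²) = 14132.8 km
Excess = 14132.8 − 13043.9 = 1088.9 ≈ 1089 km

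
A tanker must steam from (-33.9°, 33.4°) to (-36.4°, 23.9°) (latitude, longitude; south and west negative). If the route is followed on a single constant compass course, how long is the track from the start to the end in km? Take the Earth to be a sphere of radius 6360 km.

Δψ = ln[tan(π/4+φ₂/2)/tan(π/4+φ₁/2)] = -0.0534;  Δφ = -0.0436 rad,  Δλ = -0.1658 rad
q = Δφ/Δψ = 0.8175
d = R·√(Δφ² + q²Δλ²) = 6360·0.14240 = 906 km

906 km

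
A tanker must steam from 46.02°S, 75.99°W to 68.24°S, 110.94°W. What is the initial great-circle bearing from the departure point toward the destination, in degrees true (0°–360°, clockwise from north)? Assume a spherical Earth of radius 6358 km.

N = sin Δλ·cos φ₂ = -0.2124;  D = cos φ₁ sin φ₂ − sin φ₁ cos φ₂ cos Δλ = -0.4263
initial course = atan2(N, D) = 206.48°

206.5°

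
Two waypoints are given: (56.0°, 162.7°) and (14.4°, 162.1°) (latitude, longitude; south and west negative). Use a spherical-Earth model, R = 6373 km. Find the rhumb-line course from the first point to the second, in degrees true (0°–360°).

180.6°

Δψ = ln[tan(π/4+φ₂/2)/tan(π/4+φ₁/2)] = -0.9310
Δλ = -0.0105 rad (taken the short way round)
course = atan2(Δλ, Δψ) = 180.64°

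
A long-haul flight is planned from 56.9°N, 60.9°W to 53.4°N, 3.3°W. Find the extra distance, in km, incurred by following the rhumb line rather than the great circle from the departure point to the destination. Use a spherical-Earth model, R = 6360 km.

Great circle: cos σ = sin φ₁ sin φ₂ + cos φ₁ cos φ₂ cos Δλ,  σ = 0.5605 rad → d_gc = 3564.7 km
Rhumb line: Δψ = -0.1070, q = Δφ/Δψ = 0.5710, d_rh = R√(Δφ²+q²Δλ²) = 3671.3 km
Excess = 3671.3 − 3564.7 = 106.6 ≈ 107 km

107 km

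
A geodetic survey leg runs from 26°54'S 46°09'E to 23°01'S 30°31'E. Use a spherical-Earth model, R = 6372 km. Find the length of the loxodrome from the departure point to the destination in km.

1634 km

Δψ = ln[tan(π/4+φ₂/2)/tan(π/4+φ₁/2)] = +0.0748;  Δφ = +0.0678 rad,  Δλ = -0.2729 rad
q = Δφ/Δψ = 0.9064
d = R·√(Δφ² + q²Δλ²) = 6372·0.25642 = 1634 km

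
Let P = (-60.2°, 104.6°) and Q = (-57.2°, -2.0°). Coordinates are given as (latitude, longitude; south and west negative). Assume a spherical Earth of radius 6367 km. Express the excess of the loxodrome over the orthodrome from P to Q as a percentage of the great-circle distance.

12.5%

Great circle: σ = 0.8599 rad → d_gc = Rσ = 5475.1 km
Rhumb: Δφ = +0.0524, Δλ = -1.8605, Δψ = +0.1009, q = Δφ/Δψ = 0.5191 → d_rh = R√(Δφ²+q²Δλ²) = 6158.7 km
Excess = (6158.7 − 5475.1) / 5475.1 = 683.6 / 5475.1 = 12.49% ≈ 12.5%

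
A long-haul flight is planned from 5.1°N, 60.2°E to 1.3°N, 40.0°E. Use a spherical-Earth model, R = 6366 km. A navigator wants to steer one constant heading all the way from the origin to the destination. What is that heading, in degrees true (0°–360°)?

259.3°

Δψ = ln[tan(π/4+φ₂/2)/tan(π/4+φ₁/2)] = -0.0664
Δλ = -0.3526 rad (taken the short way round)
course = atan2(Δλ, Δψ) = 259.33°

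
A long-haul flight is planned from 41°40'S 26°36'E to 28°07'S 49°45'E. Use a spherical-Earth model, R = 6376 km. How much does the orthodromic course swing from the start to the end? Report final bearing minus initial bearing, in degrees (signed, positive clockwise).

-13.5°

At departure: θ₁ = atan2(sin Δλ cos φ₂, cos φ₁ sin φ₂ − sin φ₁ cos φ₂ cos Δλ) = 61.65°
At arrival: θ₂ = atan2(sin Δλ cos φ₁, −cos φ₂ sin φ₁ + sin φ₂ cos φ₁ cos Δλ) = 48.19°
Δθ = θ₂ − θ₁ = -13.5°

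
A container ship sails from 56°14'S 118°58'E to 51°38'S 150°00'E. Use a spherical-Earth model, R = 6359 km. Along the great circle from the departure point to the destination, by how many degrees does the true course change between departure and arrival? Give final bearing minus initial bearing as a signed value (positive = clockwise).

-25.3°

At departure: θ₁ = atan2(sin Δλ cos φ₂, cos φ₁ sin φ₂ − sin φ₁ cos φ₂ cos Δλ) = 88.86°
At arrival: θ₂ = atan2(sin Δλ cos φ₁, −cos φ₂ sin φ₁ + sin φ₂ cos φ₁ cos Δλ) = 63.55°
Δθ = θ₂ − θ₁ = -25.3°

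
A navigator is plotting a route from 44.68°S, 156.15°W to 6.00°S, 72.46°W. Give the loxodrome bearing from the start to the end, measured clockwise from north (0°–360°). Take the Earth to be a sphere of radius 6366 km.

62.2°

Δψ = ln[tan(π/4+φ₂/2)/tan(π/4+φ₁/2)] = +0.7686
Δλ = +1.4607 rad (taken the short way round)
course = atan2(Δλ, Δψ) = 62.25°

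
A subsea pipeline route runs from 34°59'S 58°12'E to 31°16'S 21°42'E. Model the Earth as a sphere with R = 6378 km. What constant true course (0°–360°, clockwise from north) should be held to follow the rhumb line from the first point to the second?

Δψ = ln[tan(π/4+φ₂/2)/tan(π/4+φ₁/2)] = +0.0775
Δλ = -0.6370 rad (taken the short way round)
course = atan2(Δλ, Δψ) = 276.93°

276.9°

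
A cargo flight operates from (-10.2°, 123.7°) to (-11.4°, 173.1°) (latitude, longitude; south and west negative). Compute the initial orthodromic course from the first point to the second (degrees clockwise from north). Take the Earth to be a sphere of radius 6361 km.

96.3°

θ = atan2( sin Δλ·cos φ₂ ,  cos φ₁ sin φ₂ − sin φ₁ cos φ₂ cos Δλ )
  = atan2(+0.7443, -0.0816) = 96.25°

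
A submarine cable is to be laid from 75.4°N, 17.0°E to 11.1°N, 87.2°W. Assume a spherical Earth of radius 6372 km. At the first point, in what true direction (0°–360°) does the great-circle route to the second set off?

θ = atan2( sin Δλ·cos φ₂ ,  cos φ₁ sin φ₂ − sin φ₁ cos φ₂ cos Δλ )
  = atan2(-0.9513, +0.2815) = 286.48°

286.5°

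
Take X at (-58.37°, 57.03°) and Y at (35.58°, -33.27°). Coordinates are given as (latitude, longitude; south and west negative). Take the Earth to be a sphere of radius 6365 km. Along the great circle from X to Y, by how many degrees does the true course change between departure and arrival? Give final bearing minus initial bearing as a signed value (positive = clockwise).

+32.5°

At departure: θ₁ = atan2(sin Δλ cos φ₂, cos φ₁ sin φ₂ − sin φ₁ cos φ₂ cos Δλ) = 290.34°
At arrival: θ₂ = atan2(sin Δλ cos φ₁, −cos φ₂ sin φ₁ + sin φ₂ cos φ₁ cos Δλ) = 322.80°
Δθ = θ₂ − θ₁ = +32.5°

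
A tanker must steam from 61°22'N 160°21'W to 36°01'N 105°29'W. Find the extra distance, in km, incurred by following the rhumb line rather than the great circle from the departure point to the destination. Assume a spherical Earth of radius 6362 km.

Great circle: cos σ = sin φ₁ sin φ₂ + cos φ₁ cos φ₂ cos Δλ,  σ = 0.7390 rad → d_gc = 4701.3 km
Rhumb line: Δψ = -0.6910, q = Δφ/Δψ = 0.6402, d_rh = R√(Δφ²+q²Δλ²) = 4810.2 km
Excess = 4810.2 − 4701.3 = 108.9 ≈ 109 km

109 km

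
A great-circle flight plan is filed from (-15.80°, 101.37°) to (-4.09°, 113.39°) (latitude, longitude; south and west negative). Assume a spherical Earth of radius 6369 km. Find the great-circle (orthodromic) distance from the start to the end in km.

1849 km

Haversine: a = sin²(Δφ/2)+cos φ₁ cos φ₂ sin²(Δλ/2) = 0.02093;  σ = 2·atan2(√a,√(1−a))
σ = 16.636° → d = Rσ = 6369·0.29035 = 1849 km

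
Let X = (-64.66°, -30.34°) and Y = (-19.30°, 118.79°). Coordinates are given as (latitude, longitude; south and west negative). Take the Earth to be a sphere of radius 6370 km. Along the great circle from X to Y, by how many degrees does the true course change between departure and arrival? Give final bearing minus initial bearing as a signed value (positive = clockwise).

-138.3°

At departure: θ₁ = atan2(sin Δλ cos φ₂, cos φ₁ sin φ₂ − sin φ₁ cos φ₂ cos Δλ) = 151.00°
At arrival: θ₂ = atan2(sin Δλ cos φ₁, −cos φ₂ sin φ₁ + sin φ₂ cos φ₁ cos Δλ) = 12.70°
Δθ = θ₂ − θ₁ = -138.3°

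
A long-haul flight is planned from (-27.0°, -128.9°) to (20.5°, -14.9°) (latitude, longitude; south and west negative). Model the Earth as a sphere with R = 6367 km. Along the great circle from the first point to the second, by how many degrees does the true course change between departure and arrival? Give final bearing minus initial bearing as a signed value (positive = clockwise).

Initial bearing θ₁ = atan2(sin Δλ cos φ₂, cos φ₁ sin φ₂ − sin φ₁ cos φ₂ cos Δλ) = 80.77°
Final bearing θ₂ = (initial bearing from the destination back to the start) + 180° = 69.87°
Δθ = θ₂ − θ₁ = -10.9°

-10.9°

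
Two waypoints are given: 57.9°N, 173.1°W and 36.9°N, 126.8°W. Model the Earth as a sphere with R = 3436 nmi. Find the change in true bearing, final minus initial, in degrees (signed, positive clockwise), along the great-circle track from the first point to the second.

At departure: θ₁ = atan2(sin Δλ cos φ₂, cos φ₁ sin φ₂ − sin φ₁ cos φ₂ cos Δλ) = 104.45°
At arrival: θ₂ = atan2(sin Δλ cos φ₁, −cos φ₂ sin φ₁ + sin φ₂ cos φ₁ cos Δλ) = 139.95°
Δθ = θ₂ − θ₁ = +35.5°

+35.5°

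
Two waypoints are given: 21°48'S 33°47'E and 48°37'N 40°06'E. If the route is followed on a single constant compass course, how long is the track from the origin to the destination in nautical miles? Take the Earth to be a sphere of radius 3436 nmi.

Δψ = ln[tan(π/4+φ₂/2)/tan(π/4+φ₁/2)] = +1.3637;  Δφ = +1.2290 rad,  Δλ = +0.1102 rad
q = Δφ/Δψ = 0.9013
d = R·√(Δφ² + q²Δλ²) = 3436·1.23301 = 4237 nmi

4237 nmi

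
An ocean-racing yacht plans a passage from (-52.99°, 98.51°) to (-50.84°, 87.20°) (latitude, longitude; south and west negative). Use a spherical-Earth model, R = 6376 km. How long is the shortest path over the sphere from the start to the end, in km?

811 km

cos σ = sin φ₁ sin φ₂ + cos φ₁ cos φ₂ cos Δλ
      = sin(-52.99°)sin(-50.84°) + cos(-52.99°)cos(-50.84°)cos(-11.31°) = 0.9919
σ = 7.291° → d = Rσ = 6376·0.12725 = 811 km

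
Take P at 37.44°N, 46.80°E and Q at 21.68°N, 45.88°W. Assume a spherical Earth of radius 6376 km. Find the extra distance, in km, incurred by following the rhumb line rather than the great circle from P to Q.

299 km

Great circle: cos σ = sin φ₁ sin φ₂ + cos φ₁ cos φ₂ cos Δλ,  σ = 1.3795 rad → d_gc = 8796.0 km
Rhumb line: Δψ = -0.3179, q = Δφ/Δψ = 0.8653, d_rh = R√(Δφ²+q²Δλ²) = 9095.2 km
Excess = 9095.2 − 8796.0 = 299.2 ≈ 299 km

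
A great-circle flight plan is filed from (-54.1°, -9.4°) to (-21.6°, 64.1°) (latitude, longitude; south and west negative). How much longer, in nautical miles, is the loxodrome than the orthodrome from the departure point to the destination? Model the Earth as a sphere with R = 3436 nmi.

Great circle: cos σ = sin φ₁ sin φ₂ + cos φ₁ cos φ₂ cos Δλ,  σ = 1.1006 rad → d_gc = 3781.7 nmi
Rhumb line: Δψ = +0.7409, q = Δφ/Δψ = 0.7656, d_rh = R√(Δφ²+q²Δλ²) = 3897.0 nmi
Excess = 3897.0 − 3781.7 = 115.3 ≈ 115 nmi

115 nmi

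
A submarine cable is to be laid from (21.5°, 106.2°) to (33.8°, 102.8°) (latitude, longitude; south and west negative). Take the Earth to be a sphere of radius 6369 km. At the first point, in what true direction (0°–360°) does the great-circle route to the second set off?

θ = atan2( sin Δλ·cos φ₂ ,  cos φ₁ sin φ₂ − sin φ₁ cos φ₂ cos Δλ )
  = atan2(-0.0493, +0.2136) = 347.01°

347.0°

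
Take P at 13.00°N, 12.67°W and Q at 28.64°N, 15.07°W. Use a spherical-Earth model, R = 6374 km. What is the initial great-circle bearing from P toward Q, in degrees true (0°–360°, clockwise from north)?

352.2°

N = sin Δλ·cos φ₂ = -0.0368;  D = cos φ₁ sin φ₂ − sin φ₁ cos φ₂ cos Δλ = +0.2698
initial course = atan2(N, D) = 352.24°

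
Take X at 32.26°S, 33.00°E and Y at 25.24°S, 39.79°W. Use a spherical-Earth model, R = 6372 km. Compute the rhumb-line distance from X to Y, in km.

7133 km

Δψ = ln[tan(π/4+φ₂/2)/tan(π/4+φ₁/2)] = +0.1399;  Δφ = +0.1225 rad,  Δλ = -1.2704 rad
q = Δφ/Δψ = 0.8758
d = R·√(Δφ² + q²Δλ²) = 6372·1.11942 = 7133 km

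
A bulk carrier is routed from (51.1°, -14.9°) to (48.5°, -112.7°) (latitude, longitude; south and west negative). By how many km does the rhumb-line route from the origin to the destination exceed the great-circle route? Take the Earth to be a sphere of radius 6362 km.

Great circle: cos σ = sin φ₁ sin φ₂ + cos φ₁ cos φ₂ cos Δλ,  σ = 1.0164 rad → d_gc = 6466.6 km
Rhumb line: Δψ = -0.0703, q = Δφ/Δψ = 0.6452, d_rh = R√(Δφ²+q²Δλ²) = 7013.0 km
Excess = 7013.0 − 6466.6 = 546.4 ≈ 546 km

546 km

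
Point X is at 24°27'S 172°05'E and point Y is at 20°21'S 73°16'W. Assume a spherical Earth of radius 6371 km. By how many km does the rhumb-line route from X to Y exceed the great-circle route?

423 km

Great circle: cos σ = sin φ₁ sin φ₂ + cos φ₁ cos φ₂ cos Δλ,  σ = 1.7845 rad → d_gc = 11368.8 km
Rhumb line: Δψ = +0.0774, q = Δφ/Δψ = 0.9243, d_rh = R√(Δφ²+q²Δλ²) = 11792.0 km
Excess = 11792.0 − 11368.8 = 423.2 ≈ 423 km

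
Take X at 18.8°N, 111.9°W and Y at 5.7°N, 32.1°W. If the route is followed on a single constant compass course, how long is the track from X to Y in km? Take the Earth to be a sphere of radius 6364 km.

8763 km

Δψ = ln[tan(π/4+φ₂/2)/tan(π/4+φ₁/2)] = -0.2345;  Δφ = -0.2286 rad,  Δλ = +1.3928 rad
q = Δφ/Δψ = 0.9749
d = R·√(Δφ² + q²Δλ²) = 6364·1.37693 = 8763 km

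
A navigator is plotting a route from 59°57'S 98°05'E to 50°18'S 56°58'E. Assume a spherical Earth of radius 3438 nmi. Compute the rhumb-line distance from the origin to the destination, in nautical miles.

1517 nmi

Δψ = ln[tan(π/4+φ₂/2)/tan(π/4+φ₁/2)] = +0.2964;  Δφ = +0.1684 rad,  Δλ = -0.7176 rad
q = Δφ/Δψ = 0.5683
d = R·√(Δφ² + q²Δλ²) = 3438·0.44124 = 1517 nmi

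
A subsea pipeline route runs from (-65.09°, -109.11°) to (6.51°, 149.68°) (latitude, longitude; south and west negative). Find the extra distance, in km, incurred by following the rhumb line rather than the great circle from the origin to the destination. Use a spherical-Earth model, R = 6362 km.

Great circle: cos σ = sin φ₁ sin φ₂ + cos φ₁ cos φ₂ cos Δλ,  σ = 1.7560 rad → d_gc = 11171.9 km
Rhumb line: Δψ = +1.6240, q = Δφ/Δψ = 0.7695, d_rh = R√(Δφ²+q²Δλ²) = 11746.7 km
Excess = 11746.7 − 11171.9 = 574.8 ≈ 575 km

575 km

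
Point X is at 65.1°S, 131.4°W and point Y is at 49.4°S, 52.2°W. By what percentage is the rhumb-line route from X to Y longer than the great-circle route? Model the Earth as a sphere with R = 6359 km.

Great circle: σ = 0.7377 rad → d_gc = Rσ = 4690.9 km
Rhumb: Δφ = +0.2740, Δλ = +1.3823, Δψ = +0.5161, q = Δφ/Δψ = 0.5309 → d_rh = R√(Δφ²+q²Δλ²) = 4981.6 km
Excess = (4981.6 − 4690.9) / 4690.9 = 290.7 / 4690.9 = 6.20% ≈ 6.2%

6.2%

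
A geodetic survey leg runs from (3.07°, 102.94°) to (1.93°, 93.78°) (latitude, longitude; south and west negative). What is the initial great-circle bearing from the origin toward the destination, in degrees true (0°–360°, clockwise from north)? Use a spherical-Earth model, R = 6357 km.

θ = atan2( sin Δλ·cos φ₂ ,  cos φ₁ sin φ₂ − sin φ₁ cos φ₂ cos Δλ )
  = atan2(-0.1591, -0.0192) = 263.11°

263.1°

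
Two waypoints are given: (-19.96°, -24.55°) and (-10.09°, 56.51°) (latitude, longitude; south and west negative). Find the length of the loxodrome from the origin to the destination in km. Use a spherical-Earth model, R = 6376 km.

Δψ = ln[tan(π/4+φ₂/2)/tan(π/4+φ₁/2)] = +0.1786;  Δφ = +0.1723 rad,  Δλ = +1.4148 rad
q = Δφ/Δψ = 0.9644
d = R·√(Δφ² + q²Δλ²) = 6376·1.37529 = 8769 km

8769 km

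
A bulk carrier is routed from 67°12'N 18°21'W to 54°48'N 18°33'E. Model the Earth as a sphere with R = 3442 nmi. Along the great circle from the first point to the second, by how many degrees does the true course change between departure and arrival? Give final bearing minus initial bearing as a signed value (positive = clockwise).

+32.7°

Initial bearing θ₁ = atan2(sin Δλ cos φ₂, cos φ₁ sin φ₂ − sin φ₁ cos φ₂ cos Δλ) = 107.37°
Final bearing θ₂ = (initial bearing from the destination back to the start) + 180° = 140.09°
Δθ = θ₂ − θ₁ = +32.7°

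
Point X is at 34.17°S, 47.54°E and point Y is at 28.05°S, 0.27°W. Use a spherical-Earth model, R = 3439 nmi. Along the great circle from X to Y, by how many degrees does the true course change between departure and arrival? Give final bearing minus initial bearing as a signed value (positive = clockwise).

Initial bearing θ₁ = atan2(sin Δλ cos φ₂, cos φ₁ sin φ₂ − sin φ₁ cos φ₂ cos Δλ) = 265.09°
Final bearing θ₂ = (initial bearing from the destination back to the start) + 180° = 290.92°
Δθ = θ₂ − θ₁ = +25.8°

+25.8°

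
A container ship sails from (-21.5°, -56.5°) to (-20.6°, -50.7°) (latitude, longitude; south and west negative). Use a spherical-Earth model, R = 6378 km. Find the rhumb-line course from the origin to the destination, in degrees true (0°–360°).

Meridional parts: M(φ₁)=-0.3844, M(φ₂)=-0.3675 → ΔM = +0.0168;  Δλ = +0.1012 rad
tan C = Δλ / ΔM = +6.0143 → C = 80.56°

80.6°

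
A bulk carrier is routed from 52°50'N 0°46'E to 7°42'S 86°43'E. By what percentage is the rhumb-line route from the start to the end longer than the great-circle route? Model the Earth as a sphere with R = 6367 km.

Great circle: σ = 1.6353 rad → d_gc = Rσ = 10412.1 km
Rhumb: Δφ = -1.0565, Δλ = +1.5001, Δψ = -1.2248, q = Δφ/Δψ = 0.8626 → d_rh = R√(Δφ²+q²Δλ²) = 10636.1 km
Excess = (10636.1 − 10412.1) / 10412.1 = 224.0 / 10412.1 = 2.151% ≈ 2.2%

2.2%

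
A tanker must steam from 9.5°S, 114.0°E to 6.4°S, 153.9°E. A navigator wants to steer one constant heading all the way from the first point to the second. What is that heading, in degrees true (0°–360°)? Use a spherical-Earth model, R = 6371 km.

85.5°

Meridional parts: M(φ₁)=-0.1666, M(φ₂)=-0.1119 → ΔM = +0.0546;  Δλ = +0.6964 rad
tan C = Δλ / ΔM = +12.7457 → C = 85.51°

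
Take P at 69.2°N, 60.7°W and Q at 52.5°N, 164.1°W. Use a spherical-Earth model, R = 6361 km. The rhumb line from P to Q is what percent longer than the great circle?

12.0%

Great circle: σ = 0.8072 rad → d_gc = Rσ = 5134.4 km
Rhumb: Δφ = -0.2915, Δλ = -1.8047, Δψ = -0.6149, q = Δφ/Δψ = 0.4740 → d_rh = R√(Δφ²+q²Δλ²) = 5748.3 km
Excess = (5748.3 − 5134.4) / 5134.4 = 613.9 / 5134.4 = 11.96% ≈ 12.0%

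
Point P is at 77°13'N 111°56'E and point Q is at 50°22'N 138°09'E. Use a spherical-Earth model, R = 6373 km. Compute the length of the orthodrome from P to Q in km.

3185 km

Haversine: a = sin²(Δφ/2)+cos φ₁ cos φ₂ sin²(Δλ/2) = 0.06116;  σ = 2·atan2(√a,√(1−a))
σ = 28.637° → d = Rσ = 6373·0.49981 = 3185 km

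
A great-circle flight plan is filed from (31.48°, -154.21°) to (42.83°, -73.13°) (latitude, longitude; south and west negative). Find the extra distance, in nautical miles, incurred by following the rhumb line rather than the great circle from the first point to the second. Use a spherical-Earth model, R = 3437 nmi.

135 nmi

Great circle: cos σ = sin φ₁ sin φ₂ + cos φ₁ cos φ₂ cos Δλ,  σ = 1.1018 rad → d_gc = 3786.9 nmi
Rhumb line: Δψ = +0.2494, q = Δφ/Δψ = 0.7942, d_rh = R√(Δφ²+q²Δλ²) = 3922.3 nmi
Excess = 3922.3 − 3786.9 = 135.4 ≈ 135 nmi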